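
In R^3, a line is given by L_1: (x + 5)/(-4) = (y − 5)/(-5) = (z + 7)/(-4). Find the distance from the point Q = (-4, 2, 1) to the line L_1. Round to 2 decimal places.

8.14

L_1 has direction (-4, -5, -4) through (-5, 5, -7).
Taking (-5, 5, -7) on L_1 with direction v = (-4, -5, -4): w = Q − (-5, 5, -7) = (1, -3, 8), and w × v = (52, -28, -17).
Distance = |w × v| / |v| = √3777 / √57 ≈ 8.14.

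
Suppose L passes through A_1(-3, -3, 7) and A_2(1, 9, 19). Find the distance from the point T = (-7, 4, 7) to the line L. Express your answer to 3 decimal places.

7.056

A direction vector for L is A_2 − A_1 = (4, 12, 12).
Taking (-3, -3, 7) on L with direction v = (4, 12, 12): w = T − (-3, -3, 7) = (-4, 7, 0), and w × v = (84, 48, -76).
Distance = |w × v| / |v| = √15136 / √304 ≈ 7.056.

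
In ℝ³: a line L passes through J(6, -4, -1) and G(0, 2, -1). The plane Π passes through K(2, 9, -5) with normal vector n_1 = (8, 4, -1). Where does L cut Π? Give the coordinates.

A direction vector for L is G − J = (-6, 6, 0).
Π: n_1·r = n_1·K gives 8x + 4y - z = 57.
Substitute r = (6, -4, -1) + t(-6, 6, 0) into the plane: 33 + (-24)t = 57, so t = -1.
Intersection: (6, -4, -1) + (-1)·(-6, 6, 0) = (12, -10, -1).

(12, -10, -1)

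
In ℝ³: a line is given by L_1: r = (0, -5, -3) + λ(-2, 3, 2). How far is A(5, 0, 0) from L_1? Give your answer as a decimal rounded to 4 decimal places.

7.2029

Taking (0, -5, -3) on L_1 with direction v = (-2, 3, 2): w = A − (0, -5, -3) = (5, 5, 3), and w × v = (1, -16, 25).
Distance = |w × v| / |v| = √882 / √17 ≈ 7.2029.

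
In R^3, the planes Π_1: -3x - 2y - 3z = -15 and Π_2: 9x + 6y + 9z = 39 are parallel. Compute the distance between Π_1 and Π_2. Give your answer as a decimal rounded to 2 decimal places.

Rescale Π_2 by 1/(-3): -3x - 2y - 3z = -13. Then distance = |-15 − (-13)| / √22 ≈ 0.43.

0.43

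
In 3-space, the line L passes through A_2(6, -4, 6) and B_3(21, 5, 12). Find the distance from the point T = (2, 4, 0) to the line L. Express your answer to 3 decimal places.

10.692

A direction vector for L is B_3 − A_2 = (15, 9, 6).
Taking (6, -4, 6) on L with direction v = (15, 9, 6): w = T − (6, -4, 6) = (-4, 8, -6), and w × v = (102, -66, -156).
Distance = |w × v| / |v| = √39096 / √342 ≈ 10.692.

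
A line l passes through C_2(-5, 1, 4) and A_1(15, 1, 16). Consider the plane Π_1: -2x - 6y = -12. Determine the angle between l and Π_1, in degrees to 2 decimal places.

A direction vector for l is A_1 − C_2 = (20, 0, 12).
sin θ = |n·v| / (|n||v|) = |-40| / (√40 · √544) = 0.27116.
θ ≈ 15.73°.

15.73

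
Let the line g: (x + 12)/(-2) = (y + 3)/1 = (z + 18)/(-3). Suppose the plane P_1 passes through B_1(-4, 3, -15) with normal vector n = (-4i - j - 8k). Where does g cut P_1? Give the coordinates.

(-8, -5, -12)

g has direction (-2, 1, -3) through (-12, -3, -18).
P_1: n·r = n·B_1 gives -4x - y - 8z = 133.
Substitute r = (-12, -3, -18) + t(-2, 1, -3) into the plane: 195 + 31t = 133, so t = -2.
Intersection: (-12, -3, -18) + (-2)·(-2, 1, -3) = (-8, -5, -12).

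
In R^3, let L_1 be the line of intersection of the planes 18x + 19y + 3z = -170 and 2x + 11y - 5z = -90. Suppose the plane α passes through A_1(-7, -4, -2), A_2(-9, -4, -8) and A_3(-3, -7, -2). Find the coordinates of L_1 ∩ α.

Direction of L_1: (18, 19, 3) × (2, 11, -5) = (-128, 96, 160).
A point on L_1: solving the two plane equations with x = -5 gives (-5, -5, 5).
A_1A_2 = (-2, 0, -6), A_1A_3 = (4, -3, 0); a normal to α is A_1A_2 × A_1A_3 = (-18, -24, 6).
Using A_1: α has equation -18x - 24y + 6z = 210.
Substitute r = (-5, -5, 5) + t(-128, 96, 160) into the plane: 240 + 960t = 210, so t = -1/32.
Intersection: (-5, -5, 5) + (-1/32)·(-128, 96, 160) = (-1, -8, 0).

(-1, -8, 0)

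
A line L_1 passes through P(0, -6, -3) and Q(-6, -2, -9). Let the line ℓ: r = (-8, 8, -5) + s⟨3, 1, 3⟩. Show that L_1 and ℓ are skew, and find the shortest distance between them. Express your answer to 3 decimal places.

4.243

A direction vector for L_1 is Q − P = (-6, 4, -6).
Common perpendicular direction n = (-6, 4, -6) × (3, 1, 3) = (18, 0, -18).
With w = (-8, 8, -5) − (0, -6, -3) = (-8, 14, -2), w · n = -108.
Since n ≠ 0 the lines are not parallel, and w · n = -108 ≠ 0 so they do not intersect; hence they are skew.
Distance = |w · n| / |n| = |-108| / √648 ≈ 4.243.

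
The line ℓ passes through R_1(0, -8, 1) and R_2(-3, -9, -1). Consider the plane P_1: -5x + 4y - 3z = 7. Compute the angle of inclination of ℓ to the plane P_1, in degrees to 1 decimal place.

40.0

A direction vector for ℓ is R_2 − R_1 = (-3, -1, -2).
sin θ = |n·v| / (|n||v|) = |17| / (√50 · √14) = 0.64254.
θ ≈ 40.0°.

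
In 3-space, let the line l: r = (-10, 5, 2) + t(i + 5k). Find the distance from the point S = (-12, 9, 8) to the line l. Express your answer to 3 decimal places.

5.084

Taking (-10, 5, 2) on l with direction v = (1, 0, 5): w = S − (-10, 5, 2) = (-2, 4, 6), and w × v = (20, 16, -4).
Distance = |w × v| / |v| = √672 / √26 ≈ 5.084.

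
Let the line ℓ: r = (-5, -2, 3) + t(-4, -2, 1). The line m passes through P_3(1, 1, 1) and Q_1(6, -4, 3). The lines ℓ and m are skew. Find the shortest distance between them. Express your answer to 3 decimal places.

0.459

A direction vector for m is Q_1 − P_3 = (5, -5, 2).
Common perpendicular direction n = (-4, -2, 1) × (5, -5, 2) = (1, 13, 30).
With w = (1, 1, 1) − (-5, -2, 3) = (6, 3, -2), w · n = -15.
Distance = |w · n| / |n| = |-15| / √1070 ≈ 0.459.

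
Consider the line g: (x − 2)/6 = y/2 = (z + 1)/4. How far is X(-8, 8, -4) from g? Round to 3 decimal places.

10.817

g has direction (6, 2, 4) through (2, 0, -1).
Taking (2, 0, -1) on g with direction v = (6, 2, 4): w = X − (2, 0, -1) = (-10, 8, -3), and w × v = (38, 22, -68).
Distance = |w × v| / |v| = √6552 / √56 ≈ 10.817.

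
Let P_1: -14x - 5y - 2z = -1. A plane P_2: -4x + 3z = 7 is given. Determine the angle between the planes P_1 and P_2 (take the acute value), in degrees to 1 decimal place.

48.2

cos θ = |n₁·n₂| / (|n₁||n₂|) = |50| / (√225 · √25).
θ = arccos(0.66667) ≈ 48.2°.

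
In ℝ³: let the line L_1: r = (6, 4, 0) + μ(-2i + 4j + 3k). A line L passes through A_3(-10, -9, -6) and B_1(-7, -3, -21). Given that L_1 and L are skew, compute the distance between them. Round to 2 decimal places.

A direction vector for L is B_1 − A_3 = (3, 6, -15).
Common perpendicular direction n = (-2, 4, 3) × (3, 6, -15) = (-78, -21, -24).
With w = (-10, -9, -6) − (6, 4, 0) = (-16, -13, -6), w · n = 1665.
Distance = |w · n| / |n| = |1665| / √7101 ≈ 19.76.

19.76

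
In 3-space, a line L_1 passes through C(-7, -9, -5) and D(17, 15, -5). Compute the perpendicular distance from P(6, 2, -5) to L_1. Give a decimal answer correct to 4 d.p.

1.4142

A direction vector for L_1 is D − C = (24, 24, 0).
Taking (-7, -9, -5) on L_1 with direction v = (24, 24, 0): w = P − (-7, -9, -5) = (13, 11, 0), and w × v = (0, 0, 48).
Distance = |w × v| / |v| = √2304 / √1152 ≈ 1.4142.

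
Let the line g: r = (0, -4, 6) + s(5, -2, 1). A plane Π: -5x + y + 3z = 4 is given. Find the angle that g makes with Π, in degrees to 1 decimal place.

47.8

sin θ = |n·v| / (|n||v|) = |-24| / (√35 · √30) = 0.74066.
θ ≈ 47.8°.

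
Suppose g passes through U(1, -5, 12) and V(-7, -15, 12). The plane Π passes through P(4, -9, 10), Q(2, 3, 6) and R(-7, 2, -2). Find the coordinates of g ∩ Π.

(9, 5, 12)

A direction vector for g is V − U = (-8, -10, 0).
PQ = (-2, 12, -4), PR = (-11, 11, -12); a normal to Π is PQ × PR = (-100, 20, 110).
Using P: Π has equation -100x + 20y + 110z = 520.
Substitute r = (1, -5, 12) + t(-8, -10, 0) into the plane: 1120 + 600t = 520, so t = -1.
Intersection: (1, -5, 12) + (-1)·(-8, -10, 0) = (9, 5, 12).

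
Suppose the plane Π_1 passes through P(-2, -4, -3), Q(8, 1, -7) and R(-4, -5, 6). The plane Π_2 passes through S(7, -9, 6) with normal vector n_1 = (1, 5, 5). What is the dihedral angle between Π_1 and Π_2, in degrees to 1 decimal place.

PQ = (10, 5, -4), PR = (-2, -1, 9); a normal to Π_1 is PQ × PR = (41, -82, 0).
Using P: Π_1 has equation 41x - 82y = 246.
Π_2: n_1·r = n_1·S gives x + 5y + 5z = -8.
cos θ = |n₁·n₂| / (|n₁||n₂|) = |-369| / (√8405 · √51).
θ = arccos(0.56360) ≈ 55.7°.

55.7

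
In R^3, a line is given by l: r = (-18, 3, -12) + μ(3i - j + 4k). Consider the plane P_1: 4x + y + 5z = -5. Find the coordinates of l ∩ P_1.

Substitute r = (-18, 3, -12) + t(3, -1, 4) into the plane: -129 + 31t = -5, so t = 4.
Intersection: (-18, 3, -12) + 4·(3, -1, 4) = (-6, -1, 4).

(-6, -1, 4)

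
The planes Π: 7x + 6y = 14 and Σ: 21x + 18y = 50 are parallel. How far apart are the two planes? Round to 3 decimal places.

0.289

Rescale Σ by 1/3: 7x + 6y = 50/3. Then distance = |14 − (50/3)| / √85 ≈ 0.289.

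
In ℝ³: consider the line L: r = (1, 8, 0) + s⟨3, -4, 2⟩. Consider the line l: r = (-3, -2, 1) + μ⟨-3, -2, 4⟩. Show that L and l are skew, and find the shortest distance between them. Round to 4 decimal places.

7.4620

Common perpendicular direction n = (3, -4, 2) × (-3, -2, 4) = (-12, -18, -18).
With w = (-3, -2, 1) − (1, 8, 0) = (-4, -10, 1), w · n = 210.
Since n ≠ 0 the lines are not parallel, and w · n = 210 ≠ 0 so they do not intersect; hence they are skew.
Distance = |w · n| / |n| = |210| / √792 ≈ 7.4620.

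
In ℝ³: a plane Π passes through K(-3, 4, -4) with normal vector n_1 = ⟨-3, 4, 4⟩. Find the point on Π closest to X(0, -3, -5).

Π: n_1·r = n_1·K gives -3x + 4y + 4z = 9.
Foot = X − λn with λ = (n·X − d)/|n|² = (-32 − 9)/41 = -1.
Foot = (0, -3, -5) − (-1)·(-3, 4, 4) = (-3, 1, -1).

(-3, 1, -1)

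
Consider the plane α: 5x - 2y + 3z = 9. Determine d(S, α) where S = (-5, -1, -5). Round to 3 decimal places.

n·S − d = (5)·(-5) + (-2)·(-1) + (3)·(-5) − 9 = -47; |n| = √38.
Distance = |-47| / √38 = 47/√38 ≈ 7.624.

7.624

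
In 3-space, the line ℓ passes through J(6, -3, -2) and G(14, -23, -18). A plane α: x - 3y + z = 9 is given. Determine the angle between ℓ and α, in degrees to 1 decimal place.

35.8

A direction vector for ℓ is G − J = (8, -20, -16).
sin θ = |n·v| / (|n||v|) = |52| / (√11 · √720) = 0.58431.
θ ≈ 35.8°.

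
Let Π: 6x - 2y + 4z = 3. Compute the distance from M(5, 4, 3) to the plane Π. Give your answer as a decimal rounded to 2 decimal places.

4.14

n·M − d = (6)·(5) + (-2)·(4) + (4)·(3) − 3 = 31; |n| = √56.
Distance = |31| / √56 = 31/√56 ≈ 4.14.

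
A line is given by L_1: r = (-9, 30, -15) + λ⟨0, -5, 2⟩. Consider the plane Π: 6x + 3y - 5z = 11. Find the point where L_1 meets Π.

Substitute r = (-9, 30, -15) + t(0, -5, 2) into the plane: 111 + (-25)t = 11, so t = 4.
Intersection: (-9, 30, -15) + 4·(0, -5, 2) = (-9, 10, -7).

(-9, 10, -7)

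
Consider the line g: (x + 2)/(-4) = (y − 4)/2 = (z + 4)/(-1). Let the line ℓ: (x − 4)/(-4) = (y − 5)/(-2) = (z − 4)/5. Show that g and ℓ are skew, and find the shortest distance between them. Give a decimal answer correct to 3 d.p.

6.682

g has direction (-4, 2, -1) through (-2, 4, -4).
ℓ has direction (-4, -2, 5) through (4, 5, 4).
Common perpendicular direction n = (-4, 2, -1) × (-4, -2, 5) = (8, 24, 16).
With w = (4, 5, 4) − (-2, 4, -4) = (6, 1, 8), w · n = 200.
Since n ≠ 0 the lines are not parallel, and w · n = 200 ≠ 0 so they do not intersect; hence they are skew.
Distance = |w · n| / |n| = |200| / √896 ≈ 6.682.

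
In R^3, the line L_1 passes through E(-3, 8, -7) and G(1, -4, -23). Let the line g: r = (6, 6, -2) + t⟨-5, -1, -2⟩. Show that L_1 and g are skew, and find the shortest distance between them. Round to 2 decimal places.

3.89

A direction vector for L_1 is G − E = (4, -12, -16).
Common perpendicular direction n = (4, -12, -16) × (-5, -1, -2) = (8, 88, -64).
With w = (6, 6, -2) − (-3, 8, -7) = (9, -2, 5), w · n = -424.
Since n ≠ 0 the lines are not parallel, and w · n = -424 ≠ 0 so they do not intersect; hence they are skew.
Distance = |w · n| / |n| = |-424| / √11904 ≈ 3.89.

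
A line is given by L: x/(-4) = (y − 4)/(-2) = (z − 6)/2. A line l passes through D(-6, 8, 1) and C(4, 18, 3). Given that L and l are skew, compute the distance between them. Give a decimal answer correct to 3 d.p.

L has direction (-4, -2, 2) through (0, 4, 6).
A direction vector for l is C − D = (10, 10, 2).
Common perpendicular direction n = (-4, -2, 2) × (10, 10, 2) = (-24, 28, -20).
With w = (-6, 8, 1) − (0, 4, 6) = (-6, 4, -5), w · n = 356.
Distance = |w · n| / |n| = |356| / √1760 ≈ 8.486.

8.486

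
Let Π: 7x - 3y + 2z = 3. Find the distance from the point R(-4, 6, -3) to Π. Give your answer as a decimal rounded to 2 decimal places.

6.99

n·R − d = (7)·(-4) + (-3)·(6) + (2)·(-3) − 3 = -55; |n| = √62.
Distance = |-55| / √62 = 55/√62 ≈ 6.99.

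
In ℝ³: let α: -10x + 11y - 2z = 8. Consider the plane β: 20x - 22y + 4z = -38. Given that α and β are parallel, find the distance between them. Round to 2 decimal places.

0.73

Rescale β by 1/(-2): -10x + 11y - 2z = 19. Then distance = |8 − 19| / √225 ≈ 0.73.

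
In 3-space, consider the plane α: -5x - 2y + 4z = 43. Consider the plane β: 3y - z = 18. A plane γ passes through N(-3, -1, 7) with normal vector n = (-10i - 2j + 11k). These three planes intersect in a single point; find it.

(-9, 7, 3)

γ: n·r = n·N gives -10x - 2y + 11z = 109.
Solving the 3×3 linear system -5x - 2y + 4z = 43, 3y - z = 18, -10x - 2y + 11z = 109 (e.g. by elimination or Cramer's rule, determinant = -55) gives (-9, 7, 3).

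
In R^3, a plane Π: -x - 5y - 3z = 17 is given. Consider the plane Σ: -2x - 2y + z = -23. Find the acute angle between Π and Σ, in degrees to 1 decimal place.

59.5

cos θ = |n₁·n₂| / (|n₁||n₂|) = |9| / (√35 · √9).
θ = arccos(0.50709) ≈ 59.5°.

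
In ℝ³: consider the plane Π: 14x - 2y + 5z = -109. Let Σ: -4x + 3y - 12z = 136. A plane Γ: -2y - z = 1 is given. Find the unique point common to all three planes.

Solving the 3×3 linear system 14x - 2y + 5z = -109, -4x + 3y - 12z = 136, -2y - z = 1 (e.g. by elimination or Cramer's rule, determinant = -330) gives (-4, 4, -9).

(-4, 4, -9)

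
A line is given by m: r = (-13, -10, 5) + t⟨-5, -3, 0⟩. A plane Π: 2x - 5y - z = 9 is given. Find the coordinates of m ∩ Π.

(-3, -4, 5)

Substitute r = (-13, -10, 5) + t(-5, -3, 0) into the plane: 19 + 5t = 9, so t = -2.
Intersection: (-13, -10, 5) + (-2)·(-5, -3, 0) = (-3, -4, 5).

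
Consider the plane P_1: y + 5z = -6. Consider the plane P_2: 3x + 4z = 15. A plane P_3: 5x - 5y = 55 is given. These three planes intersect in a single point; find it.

(5, -6, 0)

Solving the 3×3 linear system y + 5z = -6, 3x + 4z = 15, 5x - 5y = 55 (e.g. by elimination or Cramer's rule, determinant = -55) gives (5, -6, 0).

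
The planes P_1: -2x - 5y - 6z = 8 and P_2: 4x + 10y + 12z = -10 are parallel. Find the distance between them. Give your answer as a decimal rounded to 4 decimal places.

0.3721

Rescale P_2 by 1/(-2): -2x - 5y - 6z = 5. Then distance = |8 − 5| / √65 ≈ 0.3721.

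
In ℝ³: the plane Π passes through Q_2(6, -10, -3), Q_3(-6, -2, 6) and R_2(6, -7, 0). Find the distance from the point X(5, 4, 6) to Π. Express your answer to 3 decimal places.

3.588

Q_2Q_3 = (-12, 8, 9), Q_2R_2 = (0, 3, 3); a normal to Π is Q_2Q_3 × Q_2R_2 = (-3, 36, -36).
Using Q_2: Π has equation -3x + 36y - 36z = -270.
n·X − d = (-3)·(5) + (36)·(4) + (-36)·(6) − (-270) = 183; |n| = √2601.
Distance = |183| / √2601 = 183/√2601 ≈ 3.588.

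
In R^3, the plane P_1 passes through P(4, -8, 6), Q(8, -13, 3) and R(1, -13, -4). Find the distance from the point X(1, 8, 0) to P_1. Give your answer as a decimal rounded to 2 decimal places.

PQ = (4, -5, -3), PR = (-3, -5, -10); a normal to P_1 is PQ × PR = (35, 49, -35).
Using P: P_1 has equation 35x + 49y - 35z = -462.
n·X − d = (35)·(1) + (49)·(8) + (-35)·(0) − (-462) = 889; |n| = √4851.
Distance = |889| / √4851 = 889/√4851 ≈ 12.76.

12.76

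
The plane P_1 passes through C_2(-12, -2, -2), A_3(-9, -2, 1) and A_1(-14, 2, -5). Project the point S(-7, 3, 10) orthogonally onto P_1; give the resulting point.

(-3, 2, 6)

C_2A_3 = (3, 0, 3), C_2A_1 = (-2, 4, -3); a normal to P_1 is C_2A_3 × C_2A_1 = (-12, 3, 12).
Using C_2: P_1 has equation -12x + 3y + 12z = 114.
Foot = S − λn with λ = (n·S − d)/|n|² = (213 − 114)/297 = 1/3.
Foot = (-7, 3, 10) − (1/3)·(-12, 3, 12) = (-3, 2, 6).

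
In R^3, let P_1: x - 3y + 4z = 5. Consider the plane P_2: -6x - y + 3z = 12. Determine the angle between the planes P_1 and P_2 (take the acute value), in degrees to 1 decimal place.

74.9

cos θ = |n₁·n₂| / (|n₁||n₂|) = |9| / (√26 · √46).
θ = arccos(0.26024) ≈ 74.9°.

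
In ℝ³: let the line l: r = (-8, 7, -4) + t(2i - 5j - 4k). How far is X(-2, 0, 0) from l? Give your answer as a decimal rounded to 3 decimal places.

Taking (-8, 7, -4) on l with direction v = (2, -5, -4): w = X − (-8, 7, -4) = (6, -7, 4), and w × v = (48, 32, -16).
Distance = |w × v| / |v| = √3584 / √45 ≈ 8.924.

8.924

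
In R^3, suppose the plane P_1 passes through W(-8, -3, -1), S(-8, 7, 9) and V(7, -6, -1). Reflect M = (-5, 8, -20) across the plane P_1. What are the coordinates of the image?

WS = (0, 10, 10), WV = (15, -3, 0); a normal to P_1 is WS × WV = (30, 150, -150).
Using W: P_1 has equation 30x + 150y - 150z = -540.
λ = (n·M − d)/|n|² = (4050 − (-540))/45900 = 1/10.
Reflection = M − 2λn = (-5, 8, -20) − (1/5)·(30, 150, -150) = (-11, -22, 10).

(-11, -22, 10)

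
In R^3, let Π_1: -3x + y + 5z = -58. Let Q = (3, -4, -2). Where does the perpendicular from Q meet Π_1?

(6, -5, -7)

Foot = Q − λn with λ = (n·Q − d)/|n|² = (-23 − (-58))/35 = 1.
Foot = (3, -4, -2) − 1·(-3, 1, 5) = (6, -5, -7).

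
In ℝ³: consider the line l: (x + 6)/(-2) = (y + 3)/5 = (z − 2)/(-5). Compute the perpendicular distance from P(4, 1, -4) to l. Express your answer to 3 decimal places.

l has direction (-2, 5, -5) through (-6, -3, 2).
Taking (-6, -3, 2) on l with direction v = (-2, 5, -5): w = P − (-6, -3, 2) = (10, 4, -6), and w × v = (10, 62, 58).
Distance = |w × v| / |v| = √7308 / √54 ≈ 11.633.

11.633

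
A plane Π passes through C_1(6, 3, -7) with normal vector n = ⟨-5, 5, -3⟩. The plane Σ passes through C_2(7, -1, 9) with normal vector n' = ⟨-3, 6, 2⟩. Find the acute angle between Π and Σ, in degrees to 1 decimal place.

Π: n·r = n·C_1 gives -5x + 5y - 3z = 6.
Σ: n'·r = n'·C_2 gives -3x + 6y + 2z = -9.
cos θ = |n₁·n₂| / (|n₁||n₂|) = |39| / (√59 · √49).
θ = arccos(0.72534) ≈ 43.5°.

43.5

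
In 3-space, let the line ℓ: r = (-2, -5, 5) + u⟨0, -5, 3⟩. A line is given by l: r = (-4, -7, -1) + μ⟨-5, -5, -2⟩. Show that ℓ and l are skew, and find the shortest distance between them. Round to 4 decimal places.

3.3849

Common perpendicular direction n = (0, -5, 3) × (-5, -5, -2) = (25, -15, -25).
With w = (-4, -7, -1) − (-2, -5, 5) = (-2, -2, -6), w · n = 130.
Since n ≠ 0 the lines are not parallel, and w · n = 130 ≠ 0 so they do not intersect; hence they are skew.
Distance = |w · n| / |n| = |130| / √1475 ≈ 3.3849.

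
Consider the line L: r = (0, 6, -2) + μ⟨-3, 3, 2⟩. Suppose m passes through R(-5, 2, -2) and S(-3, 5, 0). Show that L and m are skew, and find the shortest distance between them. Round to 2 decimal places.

2.22

A direction vector for m is S − R = (2, 3, 2).
Common perpendicular direction n = (-3, 3, 2) × (2, 3, 2) = (0, 10, -15).
With w = (-5, 2, -2) − (0, 6, -2) = (-5, -4, 0), w · n = -40.
Since n ≠ 0 the lines are not parallel, and w · n = -40 ≠ 0 so they do not intersect; hence they are skew.
Distance = |w · n| / |n| = |-40| / √325 ≈ 2.22.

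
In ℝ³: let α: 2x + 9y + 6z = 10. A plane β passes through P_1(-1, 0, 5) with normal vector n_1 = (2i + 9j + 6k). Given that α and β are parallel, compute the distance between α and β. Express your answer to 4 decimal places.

1.6364

β: n_1·r = n_1·P_1 gives 2x + 9y + 6z = 28.
Same normal n = (2, 9, 6) with |n| = √121; distance = |10 − 28| / |n| = 18/√121 ≈ 1.6364.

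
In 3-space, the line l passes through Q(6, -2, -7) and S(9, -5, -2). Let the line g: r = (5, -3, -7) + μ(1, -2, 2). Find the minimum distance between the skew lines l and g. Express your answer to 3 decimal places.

A direction vector for l is S − Q = (3, -3, 5).
Common perpendicular direction n = (3, -3, 5) × (1, -2, 2) = (4, -1, -3).
With w = (5, -3, -7) − (6, -2, -7) = (-1, -1, 0), w · n = -3.
Distance = |w · n| / |n| = |-3| / √26 ≈ 0.588.

0.588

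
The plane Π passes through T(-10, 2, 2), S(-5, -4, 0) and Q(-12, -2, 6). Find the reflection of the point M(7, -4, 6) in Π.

TS = (5, -6, -2), TQ = (-2, -4, 4); a normal to Π is TS × TQ = (-32, -16, -32).
Using T: Π has equation -32x - 16y - 32z = 224.
λ = (n·M − d)/|n|² = (-352 − 224)/2304 = -1/4.
Reflection = M − 2λn = (7, -4, 6) − (-1/2)·(-32, -16, -32) = (-9, -12, -10).

(-9, -12, -10)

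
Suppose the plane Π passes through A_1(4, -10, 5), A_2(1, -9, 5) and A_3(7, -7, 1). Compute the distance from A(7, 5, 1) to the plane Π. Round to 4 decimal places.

A_1A_2 = (-3, 1, 0), A_1A_3 = (3, 3, -4); a normal to Π is A_1A_2 × A_1A_3 = (-4, -12, -12).
Using A_1: Π has equation -4x - 12y - 12z = 44.
n·A − d = (-4)·(7) + (-12)·(5) + (-12)·(1) − 44 = -144; |n| = √304.
Distance = |-144| / √304 = 144/√304 ≈ 8.2590.

8.2590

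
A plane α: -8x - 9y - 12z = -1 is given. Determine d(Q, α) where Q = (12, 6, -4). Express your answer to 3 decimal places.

5.941

n·Q − d = (-8)·(12) + (-9)·(6) + (-12)·(-4) − (-1) = -101; |n| = √289.
Distance = |-101| / √289 = 101/√289 ≈ 5.941.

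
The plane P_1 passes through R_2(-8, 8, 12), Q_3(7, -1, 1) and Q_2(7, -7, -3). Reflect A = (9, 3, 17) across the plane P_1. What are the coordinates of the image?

R_2Q_3 = (15, -9, -11), R_2Q_2 = (15, -15, -15); a normal to P_1 is R_2Q_3 × R_2Q_2 = (-30, 60, -90).
Using R_2: P_1 has equation -30x + 60y - 90z = -360.
λ = (n·A − d)/|n|² = (-1620 − (-360))/12600 = -1/10.
Reflection = A − 2λn = (9, 3, 17) − (-1/5)·(-30, 60, -90) = (3, 15, -1).

(3, 15, -1)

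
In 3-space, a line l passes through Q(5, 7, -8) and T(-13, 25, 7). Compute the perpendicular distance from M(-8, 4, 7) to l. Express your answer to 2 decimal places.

14.67

A direction vector for l is T − Q = (-18, 18, 15).
Taking (5, 7, -8) on l with direction v = (-18, 18, 15): w = M − (5, 7, -8) = (-13, -3, 15), and w × v = (-315, -75, -288).
Distance = |w × v| / |v| = √187794 / √873 ≈ 14.67.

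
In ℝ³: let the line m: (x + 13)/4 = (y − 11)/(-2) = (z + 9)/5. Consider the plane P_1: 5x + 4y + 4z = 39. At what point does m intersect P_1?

(-1, 5, 6)

m has direction (4, -2, 5) through (-13, 11, -9).
Substitute r = (-13, 11, -9) + t(4, -2, 5) into the plane: -57 + 32t = 39, so t = 3.
Intersection: (-13, 11, -9) + 3·(4, -2, 5) = (-1, 5, 6).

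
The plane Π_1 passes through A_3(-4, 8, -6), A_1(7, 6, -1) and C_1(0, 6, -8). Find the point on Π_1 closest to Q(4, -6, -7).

A_3A_1 = (11, -2, 5), A_3C_1 = (4, -2, -2); a normal to Π_1 is A_3A_1 × A_3C_1 = (14, 42, -14).
Using A_3: Π_1 has equation 14x + 42y - 14z = 364.
Foot = Q − λn with λ = (n·Q − d)/|n|² = (-98 − 364)/2156 = -3/14.
Foot = (4, -6, -7) − (-3/14)·(14, 42, -14) = (7, 3, -10).

(7, 3, -10)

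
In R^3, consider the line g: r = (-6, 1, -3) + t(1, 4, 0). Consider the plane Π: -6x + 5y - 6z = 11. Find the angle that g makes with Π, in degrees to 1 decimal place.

20.2

sin θ = |n·v| / (|n||v|) = |14| / (√97 · √17) = 0.34476.
θ ≈ 20.2°.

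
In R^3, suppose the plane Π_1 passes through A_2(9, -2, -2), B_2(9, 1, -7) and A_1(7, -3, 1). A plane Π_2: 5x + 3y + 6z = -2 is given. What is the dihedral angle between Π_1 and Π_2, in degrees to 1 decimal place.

A_2B_2 = (0, 3, -5), A_2A_1 = (-2, -1, 3); a normal to Π_1 is A_2B_2 × A_2A_1 = (4, 10, 6).
Using A_2: Π_1 has equation 4x + 10y + 6z = 4.
cos θ = |n₁·n₂| / (|n₁||n₂|) = |86| / (√152 · √70).
θ = arccos(0.83373) ≈ 33.5°.

33.5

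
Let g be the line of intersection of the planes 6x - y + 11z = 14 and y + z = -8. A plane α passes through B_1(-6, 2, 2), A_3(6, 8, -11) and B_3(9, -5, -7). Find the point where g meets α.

Direction of g: (6, -1, 11) × (0, 1, 1) = (-12, -6, 6).
A point on g: solving the two plane equations with x = 7 gives (7, -5, -3).
B_1A_3 = (12, 6, -13), B_1B_3 = (15, -7, -9); a normal to α is B_1A_3 × B_1B_3 = (-145, -87, -174).
Using B_1: α has equation -145x - 87y - 174z = 348.
Substitute r = (7, -5, -3) + t(-12, -6, 6) into the plane: -58 + 1218t = 348, so t = 1/3.
Intersection: (7, -5, -3) + (1/3)·(-12, -6, 6) = (3, -7, -1).

(3, -7, -1)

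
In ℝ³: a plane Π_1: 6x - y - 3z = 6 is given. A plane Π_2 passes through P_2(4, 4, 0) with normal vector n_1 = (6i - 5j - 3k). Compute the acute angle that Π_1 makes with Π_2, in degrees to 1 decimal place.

28.2

Π_2: n_1·r = n_1·P_2 gives 6x - 5y - 3z = 4.
cos θ = |n₁·n₂| / (|n₁||n₂|) = |50| / (√46 · √70).
θ = arccos(0.88113) ≈ 28.2°.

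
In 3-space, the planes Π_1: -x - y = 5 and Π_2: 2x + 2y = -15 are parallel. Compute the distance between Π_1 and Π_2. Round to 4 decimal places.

1.7678

Rescale Π_2 by 1/(-2): -x - y = 15/2. Then distance = |5 − (15/2)| / √2 ≈ 1.7678.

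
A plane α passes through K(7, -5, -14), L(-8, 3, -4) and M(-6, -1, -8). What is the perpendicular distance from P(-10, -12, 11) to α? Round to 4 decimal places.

KL = (-15, 8, 10), KM = (-13, 4, 6); a normal to α is KL × KM = (8, -40, 44).
Using K: α has equation 8x - 40y + 44z = -360.
n·P − d = (8)·(-10) + (-40)·(-12) + (44)·(11) − (-360) = 1244; |n| = √3600.
Distance = |1244| / √3600 = 1244/√3600 ≈ 20.7333.

20.7333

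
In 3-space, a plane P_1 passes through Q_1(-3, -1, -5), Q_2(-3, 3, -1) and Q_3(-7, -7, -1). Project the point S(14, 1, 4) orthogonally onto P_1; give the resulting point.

(-1, 7, -2)

Q_1Q_2 = (0, 4, 4), Q_1Q_3 = (-4, -6, 4); a normal to P_1 is Q_1Q_2 × Q_1Q_3 = (40, -16, 16).
Using Q_1: P_1 has equation 40x - 16y + 16z = -184.
Foot = S − λn with λ = (n·S − d)/|n|² = (608 − (-184))/2112 = 3/8.
Foot = (14, 1, 4) − (3/8)·(40, -16, 16) = (-1, 7, -2).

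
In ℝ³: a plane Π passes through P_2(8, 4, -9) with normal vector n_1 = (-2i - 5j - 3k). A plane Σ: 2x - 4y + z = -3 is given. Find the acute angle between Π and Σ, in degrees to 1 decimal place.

Π: n_1·r = n_1·P_2 gives -2x - 5y - 3z = -9.
cos θ = |n₁·n₂| / (|n₁||n₂|) = |13| / (√38 · √21).
θ = arccos(0.46020) ≈ 62.6°.

62.6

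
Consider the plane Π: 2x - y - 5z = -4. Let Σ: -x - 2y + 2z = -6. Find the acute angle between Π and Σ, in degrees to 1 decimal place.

52.5

cos θ = |n₁·n₂| / (|n₁||n₂|) = |-10| / (√30 · √9).
θ = arccos(0.60858) ≈ 52.5°.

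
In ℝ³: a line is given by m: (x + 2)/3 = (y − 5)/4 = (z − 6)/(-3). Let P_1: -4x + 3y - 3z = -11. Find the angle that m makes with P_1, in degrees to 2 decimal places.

15.35

m has direction (3, 4, -3) through (-2, 5, 6).
sin θ = |n·v| / (|n||v|) = |9| / (√34 · √34) = 0.26471.
θ ≈ 15.35°.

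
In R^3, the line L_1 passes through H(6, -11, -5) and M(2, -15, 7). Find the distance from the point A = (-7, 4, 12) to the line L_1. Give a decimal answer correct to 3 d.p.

21.558

A direction vector for L_1 is M − H = (-4, -4, 12).
Taking (6, -11, -5) on L_1 with direction v = (-4, -4, 12): w = A − (6, -11, -5) = (-13, 15, 17), and w × v = (248, 88, 112).
Distance = |w × v| / |v| = √81792 / √176 ≈ 21.558.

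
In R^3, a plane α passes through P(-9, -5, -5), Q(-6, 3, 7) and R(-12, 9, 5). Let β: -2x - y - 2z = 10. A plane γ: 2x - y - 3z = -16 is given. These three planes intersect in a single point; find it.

(-6, -2, 2)

PQ = (3, 8, 12), PR = (-3, 14, 10); a normal to α is PQ × PR = (-88, -66, 66).
Using P: α has equation -88x - 66y + 66z = 792.
Solving the 3×3 linear system -88x - 66y + 66z = 792, -2x - y - 2z = 10, 2x - y - 3z = -16 (e.g. by elimination or Cramer's rule, determinant = 836) gives (-6, -2, 2).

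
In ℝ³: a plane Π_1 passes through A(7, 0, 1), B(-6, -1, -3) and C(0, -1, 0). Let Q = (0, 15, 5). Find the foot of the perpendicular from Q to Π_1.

AB = (-13, -1, -4), AC = (-7, -1, -1); a normal to Π_1 is AB × AC = (-3, 15, 6).
Using A: Π_1 has equation -3x + 15y + 6z = -15.
Foot = Q − λn with λ = (n·Q − d)/|n|² = (255 − (-15))/270 = 1.
Foot = (0, 15, 5) − 1·(-3, 15, 6) = (3, 0, -1).

(3, 0, -1)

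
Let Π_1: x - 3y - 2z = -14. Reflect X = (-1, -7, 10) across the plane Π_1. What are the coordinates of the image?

λ = (n·X − d)/|n|² = (0 − (-14))/14 = 1.
Reflection = X − 2λn = (-1, -7, 10) − 2·(1, -3, -2) = (-3, -1, 14).

(-3, -1, 14)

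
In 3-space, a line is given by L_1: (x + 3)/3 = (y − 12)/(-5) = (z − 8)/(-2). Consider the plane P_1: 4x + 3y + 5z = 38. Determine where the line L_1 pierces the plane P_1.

L_1 has direction (3, -5, -2) through (-3, 12, 8).
Substitute r = (-3, 12, 8) + t(3, -5, -2) into the plane: 64 + (-13)t = 38, so t = 2.
Intersection: (-3, 12, 8) + 2·(3, -5, -2) = (3, 2, 4).

(3, 2, 4)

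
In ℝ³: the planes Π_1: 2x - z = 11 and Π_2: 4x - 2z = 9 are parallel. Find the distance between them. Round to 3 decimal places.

2.907

Rescale Π_2 by 1/2: 2x - z = 9/2. Then distance = |11 − (9/2)| / √5 ≈ 2.907.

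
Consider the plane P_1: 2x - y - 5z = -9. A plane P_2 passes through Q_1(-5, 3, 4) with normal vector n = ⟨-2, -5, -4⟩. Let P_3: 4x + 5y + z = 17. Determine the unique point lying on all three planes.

P_2: n·r = n·Q_1 gives -2x - 5y - 4z = -21.
Solving the 3×3 linear system 2x - y - 5z = -9, -2x - 5y - 4z = -21, 4x + 5y + z = 17 (e.g. by elimination or Cramer's rule, determinant = -6) gives (-2, 5, 0).

(-2, 5, 0)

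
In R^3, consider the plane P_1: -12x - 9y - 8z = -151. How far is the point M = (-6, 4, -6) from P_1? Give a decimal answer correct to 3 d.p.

n·M − d = (-12)·(-6) + (-9)·(4) + (-8)·(-6) − (-151) = 235; |n| = √289.
Distance = |235| / √289 = 235/√289 ≈ 13.824.

13.824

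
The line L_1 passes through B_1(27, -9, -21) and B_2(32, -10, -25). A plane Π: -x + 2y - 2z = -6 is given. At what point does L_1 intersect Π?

(12, -6, -9)

A direction vector for L_1 is B_2 − B_1 = (5, -1, -4).
Substitute r = (27, -9, -21) + t(5, -1, -4) into the plane: -3 + 1t = -6, so t = -3.
Intersection: (27, -9, -21) + (-3)·(5, -1, -4) = (12, -6, -9).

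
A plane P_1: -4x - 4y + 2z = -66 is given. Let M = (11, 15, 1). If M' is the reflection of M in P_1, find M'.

(3, 7, 5)

λ = (n·M − d)/|n|² = (-102 − (-66))/36 = -1.
Reflection = M − 2λn = (11, 15, 1) − (-2)·(-4, -4, 2) = (3, 7, 5).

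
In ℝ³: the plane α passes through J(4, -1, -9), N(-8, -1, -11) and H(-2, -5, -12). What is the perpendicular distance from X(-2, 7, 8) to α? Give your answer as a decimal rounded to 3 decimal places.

JN = (-12, 0, -2), JH = (-6, -4, -3); a normal to α is JN × JH = (-8, -24, 48).
Using J: α has equation -8x - 24y + 48z = -440.
n·X − d = (-8)·(-2) + (-24)·(7) + (48)·(8) − (-440) = 672; |n| = √2944.
Distance = |672| / √2944 = 672/√2944 ≈ 12.385.

12.385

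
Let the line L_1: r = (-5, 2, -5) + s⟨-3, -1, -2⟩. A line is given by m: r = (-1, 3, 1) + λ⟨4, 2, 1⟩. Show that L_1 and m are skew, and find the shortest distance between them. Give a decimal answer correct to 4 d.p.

0.8111

Common perpendicular direction n = (-3, -1, -2) × (4, 2, 1) = (3, -5, -2).
With w = (-1, 3, 1) − (-5, 2, -5) = (4, 1, 6), w · n = -5.
Since n ≠ 0 the lines are not parallel, and w · n = -5 ≠ 0 so they do not intersect; hence they are skew.
Distance = |w · n| / |n| = |-5| / √38 ≈ 0.8111.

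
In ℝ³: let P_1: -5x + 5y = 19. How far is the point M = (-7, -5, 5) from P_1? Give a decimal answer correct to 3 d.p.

n·M − d = (-5)·(-7) + (5)·(-5) + (0)·(5) − 19 = -9; |n| = √50.
Distance = |-9| / √50 = 9/√50 ≈ 1.273.

1.273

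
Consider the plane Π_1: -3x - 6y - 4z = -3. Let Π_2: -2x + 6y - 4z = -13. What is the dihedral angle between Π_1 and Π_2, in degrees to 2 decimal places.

cos θ = |n₁·n₂| / (|n₁||n₂|) = |-14| / (√61 · √56).
θ = arccos(0.23954) ≈ 76.14°.

76.14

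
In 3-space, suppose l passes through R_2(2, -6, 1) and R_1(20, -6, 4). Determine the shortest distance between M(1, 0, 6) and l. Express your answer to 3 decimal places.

7.872

A direction vector for l is R_1 − R_2 = (18, 0, 3).
Taking (2, -6, 1) on l with direction v = (18, 0, 3): w = M − (2, -6, 1) = (-1, 6, 5), and w × v = (18, 93, -108).
Distance = |w × v| / |v| = √20637 / √333 ≈ 7.872.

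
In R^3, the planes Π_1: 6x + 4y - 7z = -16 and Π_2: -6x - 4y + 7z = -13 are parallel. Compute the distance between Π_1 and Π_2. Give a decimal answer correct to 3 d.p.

Rescale Π_2 by 1/(-1): 6x + 4y - 7z = 13. Then distance = |-16 − 13| / √101 ≈ 2.886.

2.886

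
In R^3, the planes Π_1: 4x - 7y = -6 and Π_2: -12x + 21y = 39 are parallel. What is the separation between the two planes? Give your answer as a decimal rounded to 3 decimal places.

Rescale Π_2 by 1/(-3): 4x - 7y = -13. Then distance = |-6 − (-13)| / √65 ≈ 0.868.

0.868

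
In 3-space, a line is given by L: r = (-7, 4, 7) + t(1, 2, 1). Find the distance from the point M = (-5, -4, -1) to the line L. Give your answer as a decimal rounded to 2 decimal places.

Taking (-7, 4, 7) on L with direction v = (1, 2, 1): w = M − (-7, 4, 7) = (2, -8, -8), and w × v = (8, -10, 12).
Distance = |w × v| / |v| = √308 / √6 ≈ 7.16.

7.16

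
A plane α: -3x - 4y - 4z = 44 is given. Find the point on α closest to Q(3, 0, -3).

(0, -4, -7)

Foot = Q − λn with λ = (n·Q − d)/|n|² = (3 − 44)/41 = -1.
Foot = (3, 0, -3) − (-1)·(-3, -4, -4) = (0, -4, -7).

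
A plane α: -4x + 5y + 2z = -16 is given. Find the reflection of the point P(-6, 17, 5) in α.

λ = (n·P − d)/|n|² = (119 − (-16))/45 = 3.
Reflection = P − 2λn = (-6, 17, 5) − 6·(-4, 5, 2) = (18, -13, -7).

(18, -13, -7)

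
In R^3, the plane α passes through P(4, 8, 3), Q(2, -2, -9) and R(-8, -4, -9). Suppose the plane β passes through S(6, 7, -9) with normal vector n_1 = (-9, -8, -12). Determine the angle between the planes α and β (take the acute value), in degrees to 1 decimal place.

PQ = (-2, -10, -12), PR = (-12, -12, -12); a normal to α is PQ × PR = (-24, 120, -96).
Using P: α has equation -24x + 120y - 96z = 576.
β: n_1·r = n_1·S gives -9x - 8y - 12z = -2.
cos θ = |n₁·n₂| / (|n₁||n₂|) = |408| / (√24192 · √289).
θ = arccos(0.15430) ≈ 81.1°.

81.1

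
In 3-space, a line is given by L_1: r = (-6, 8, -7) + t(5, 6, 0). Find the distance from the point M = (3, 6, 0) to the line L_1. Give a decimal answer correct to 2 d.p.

Taking (-6, 8, -7) on L_1 with direction v = (5, 6, 0): w = M − (-6, 8, -7) = (9, -2, 7), and w × v = (-42, 35, 64).
Distance = |w × v| / |v| = √7085 / √61 ≈ 10.78.

10.78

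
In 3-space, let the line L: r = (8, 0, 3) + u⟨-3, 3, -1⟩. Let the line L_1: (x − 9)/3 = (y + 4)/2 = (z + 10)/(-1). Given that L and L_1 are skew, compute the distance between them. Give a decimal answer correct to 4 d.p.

L_1 has direction (3, 2, -1) through (9, -4, -10).
Common perpendicular direction n = (-3, 3, -1) × (3, 2, -1) = (-1, -6, -15).
With w = (9, -4, -10) − (8, 0, 3) = (1, -4, -13), w · n = 218.
Distance = |w · n| / |n| = |218| / √262 ≈ 13.4681.

13.4681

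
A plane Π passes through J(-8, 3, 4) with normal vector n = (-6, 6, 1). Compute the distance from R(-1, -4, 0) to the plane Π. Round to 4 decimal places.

Π: n·r = n·J gives -6x + 6y + z = 70.
n·R − d = (-6)·(-1) + (6)·(-4) + (1)·(0) − 70 = -88; |n| = √73.
Distance = |-88| / √73 = 88/√73 ≈ 10.2996.

10.2996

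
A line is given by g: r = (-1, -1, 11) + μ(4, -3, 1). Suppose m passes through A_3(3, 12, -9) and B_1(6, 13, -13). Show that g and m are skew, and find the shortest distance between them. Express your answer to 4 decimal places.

A direction vector for m is B_1 − A_3 = (3, 1, -4).
Common perpendicular direction n = (4, -3, 1) × (3, 1, -4) = (11, 19, 13).
With w = (3, 12, -9) − (-1, -1, 11) = (4, 13, -20), w · n = 31.
Since n ≠ 0 the lines are not parallel, and w · n = 31 ≠ 0 so they do not intersect; hence they are skew.
Distance = |w · n| / |n| = |31| / √651 ≈ 1.2150.

1.2150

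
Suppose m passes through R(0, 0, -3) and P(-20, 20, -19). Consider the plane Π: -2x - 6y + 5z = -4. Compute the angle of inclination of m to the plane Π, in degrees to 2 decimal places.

37.64

A direction vector for m is P − R = (-20, 20, -16).
sin θ = |n·v| / (|n||v|) = |-160| / (√65 · √1056) = 0.61070.
θ ≈ 37.64°.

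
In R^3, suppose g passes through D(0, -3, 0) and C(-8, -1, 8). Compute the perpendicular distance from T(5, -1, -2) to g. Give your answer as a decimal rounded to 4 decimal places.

3.5377

A direction vector for g is C − D = (-8, 2, 8).
Taking (0, -3, 0) on g with direction v = (-8, 2, 8): w = T − (0, -3, 0) = (5, 2, -2), and w × v = (20, -24, 26).
Distance = |w × v| / |v| = √1652 / √132 ≈ 3.5377.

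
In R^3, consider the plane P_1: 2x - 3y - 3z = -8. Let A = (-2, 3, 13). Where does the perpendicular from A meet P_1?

(2, -3, 7)

Foot = A − λn with λ = (n·A − d)/|n|² = (-52 − (-8))/22 = -2.
Foot = (-2, 3, 13) − (-2)·(2, -3, -3) = (2, -3, 7).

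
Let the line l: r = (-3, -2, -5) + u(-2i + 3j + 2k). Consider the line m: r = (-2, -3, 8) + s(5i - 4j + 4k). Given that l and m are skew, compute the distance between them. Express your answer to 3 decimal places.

Common perpendicular direction n = (-2, 3, 2) × (5, -4, 4) = (20, 18, -7).
With w = (-2, -3, 8) − (-3, -2, -5) = (1, -1, 13), w · n = -89.
Distance = |w · n| / |n| = |-89| / √773 ≈ 3.201.

3.201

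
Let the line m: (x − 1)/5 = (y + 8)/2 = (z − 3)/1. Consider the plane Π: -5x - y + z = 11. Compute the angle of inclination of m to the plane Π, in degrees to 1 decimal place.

m has direction (5, 2, 1) through (1, -8, 3).
sin θ = |n·v| / (|n||v|) = |-26| / (√27 · √30) = 0.91355.
θ ≈ 66.0°.

66.0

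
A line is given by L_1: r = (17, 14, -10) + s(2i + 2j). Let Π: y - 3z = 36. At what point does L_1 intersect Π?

(9, 6, -10)

Substitute r = (17, 14, -10) + t(2, 2, 0) into the plane: 44 + 2t = 36, so t = -4.
Intersection: (17, 14, -10) + (-4)·(2, 2, 0) = (9, 6, -10).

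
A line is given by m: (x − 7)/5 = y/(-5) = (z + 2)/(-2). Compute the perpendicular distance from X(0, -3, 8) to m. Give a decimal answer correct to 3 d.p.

m has direction (5, -5, -2) through (7, 0, -2).
Taking (7, 0, -2) on m with direction v = (5, -5, -2): w = X − (7, 0, -2) = (-7, -3, 10), and w × v = (56, 36, 50).
Distance = |w × v| / |v| = √6932 / √54 ≈ 11.330.

11.330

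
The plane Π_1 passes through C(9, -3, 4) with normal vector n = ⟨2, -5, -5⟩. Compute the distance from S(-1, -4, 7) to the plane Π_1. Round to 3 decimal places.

4.082

Π_1: n·r = n·C gives 2x - 5y - 5z = 13.
n·S − d = (2)·(-1) + (-5)·(-4) + (-5)·(7) − 13 = -30; |n| = √54.
Distance = |-30| / √54 = 30/√54 ≈ 4.082.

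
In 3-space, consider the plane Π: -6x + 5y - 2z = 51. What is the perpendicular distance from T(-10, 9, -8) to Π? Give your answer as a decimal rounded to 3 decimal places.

n·T − d = (-6)·(-10) + (5)·(9) + (-2)·(-8) − 51 = 70; |n| = √65.
Distance = |70| / √65 = 70/√65 ≈ 8.682.

8.682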